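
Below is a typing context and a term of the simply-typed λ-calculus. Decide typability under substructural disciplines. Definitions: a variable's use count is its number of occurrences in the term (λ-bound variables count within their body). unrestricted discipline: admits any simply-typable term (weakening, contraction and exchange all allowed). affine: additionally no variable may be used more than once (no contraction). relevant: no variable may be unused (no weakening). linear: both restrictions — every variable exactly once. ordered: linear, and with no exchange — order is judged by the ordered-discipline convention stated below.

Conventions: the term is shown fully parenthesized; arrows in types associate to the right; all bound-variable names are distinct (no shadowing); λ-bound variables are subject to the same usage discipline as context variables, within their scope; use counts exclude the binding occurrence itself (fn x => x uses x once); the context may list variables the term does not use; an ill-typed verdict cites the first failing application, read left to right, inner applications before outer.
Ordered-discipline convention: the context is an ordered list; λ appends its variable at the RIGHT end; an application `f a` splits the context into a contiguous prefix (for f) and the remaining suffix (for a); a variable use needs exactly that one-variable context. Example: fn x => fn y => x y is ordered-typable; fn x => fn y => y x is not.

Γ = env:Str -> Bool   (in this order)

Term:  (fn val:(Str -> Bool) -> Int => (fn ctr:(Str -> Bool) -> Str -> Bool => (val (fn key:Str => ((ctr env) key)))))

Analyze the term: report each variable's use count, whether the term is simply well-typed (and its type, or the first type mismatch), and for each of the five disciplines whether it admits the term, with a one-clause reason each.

variable uses: env ×1; val [bound] ×1; ctr [bound] ×1; key [bound] ×1
uses in reading order: val, ctr, env, key
typing: the term checks, with type ((Str -> Bool) -> Int) -> ((Str -> Bool) -> Str -> Bool) -> Int
ordered ✗ (no ordered split (uses run val, ctr, env, key))
linear ✓ (env, val, ctr, key: one use apiece)
affine ✓ (env, val, ctr, key: no repeats, contraction unneeded)
relevant ✓ (none of env, val, ctr, key goes unused)
unrestricted ✓ (type-checks (((Str -> Bool) -> Int) -> ((Str -> Bool) -> Str -> Bool) -> Int) and nothing is barred)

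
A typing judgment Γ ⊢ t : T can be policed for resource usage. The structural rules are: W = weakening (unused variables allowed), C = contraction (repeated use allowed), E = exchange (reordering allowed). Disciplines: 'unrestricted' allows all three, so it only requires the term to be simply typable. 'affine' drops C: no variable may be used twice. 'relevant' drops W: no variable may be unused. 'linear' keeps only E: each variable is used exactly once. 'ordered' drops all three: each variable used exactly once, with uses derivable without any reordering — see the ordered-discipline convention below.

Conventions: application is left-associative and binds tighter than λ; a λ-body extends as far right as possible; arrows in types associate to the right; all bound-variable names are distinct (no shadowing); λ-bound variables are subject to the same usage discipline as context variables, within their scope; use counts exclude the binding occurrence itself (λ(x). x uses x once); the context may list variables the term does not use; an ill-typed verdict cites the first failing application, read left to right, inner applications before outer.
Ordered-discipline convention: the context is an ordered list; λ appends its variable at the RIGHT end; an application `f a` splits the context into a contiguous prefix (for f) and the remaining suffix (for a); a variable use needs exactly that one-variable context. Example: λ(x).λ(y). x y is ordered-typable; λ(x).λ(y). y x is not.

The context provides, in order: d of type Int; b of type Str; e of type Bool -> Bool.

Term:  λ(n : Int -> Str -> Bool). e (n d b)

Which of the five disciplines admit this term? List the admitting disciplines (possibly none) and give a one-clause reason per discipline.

admitted in: linear, affine, relevant, unrestricted
usage: d: 1; b: 1; e: 1; n [bound]: 1
left-to-right use order: e, n, d, b
typing: well-typed at (Int -> Str -> Bool) -> Bool
ordered: ✗, needs exchange: uses follow e, n, d, b
linear: ✓, each of d, b, e, n used exactly once
affine: ✓, none of d, b, e, n used more than once
relevant: ✓, d, b, e, n: all used, weakening unneeded
unrestricted: ✓, well-typed at (Int -> Str -> Bool) -> Bool; no restrictions here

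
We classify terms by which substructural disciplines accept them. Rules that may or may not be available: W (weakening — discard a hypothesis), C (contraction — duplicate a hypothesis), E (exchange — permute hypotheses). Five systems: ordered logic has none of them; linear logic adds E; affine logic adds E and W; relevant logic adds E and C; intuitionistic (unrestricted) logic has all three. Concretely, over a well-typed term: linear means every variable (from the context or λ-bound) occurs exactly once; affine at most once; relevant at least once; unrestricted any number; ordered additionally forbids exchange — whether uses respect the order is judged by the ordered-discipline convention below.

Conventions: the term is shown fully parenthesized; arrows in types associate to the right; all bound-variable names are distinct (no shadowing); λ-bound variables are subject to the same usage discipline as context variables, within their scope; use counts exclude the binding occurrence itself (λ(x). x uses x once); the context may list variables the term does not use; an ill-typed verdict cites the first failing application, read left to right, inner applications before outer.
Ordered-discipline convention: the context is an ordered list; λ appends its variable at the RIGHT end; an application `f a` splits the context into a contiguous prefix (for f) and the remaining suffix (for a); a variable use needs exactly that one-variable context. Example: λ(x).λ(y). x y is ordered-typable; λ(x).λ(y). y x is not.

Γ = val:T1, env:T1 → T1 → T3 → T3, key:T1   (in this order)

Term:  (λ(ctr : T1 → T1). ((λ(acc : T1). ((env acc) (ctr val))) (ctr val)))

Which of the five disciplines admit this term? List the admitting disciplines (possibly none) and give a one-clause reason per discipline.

accepted by: unrestricted
use counts: val ×2, env ×1, key ×0, ctr (bound) ×2, acc (bound) ×1
order of uses: env, acc, ctr, val, ctr, val
typing: well-typed at (T1 → T1) → T3 → T3
ordered: ✗, repeated use of val ×2, ctr ×2; needs weakening: key unused
linear: ✗, repeated use of val ×2, ctr ×2; needs weakening: key unused
affine: ✗, repeated use of val ×2, ctr ×2
relevant: ✗, needs weakening: key unused
unrestricted: ✓, typability at (T1 → T1) → T3 → T3 is all that's needed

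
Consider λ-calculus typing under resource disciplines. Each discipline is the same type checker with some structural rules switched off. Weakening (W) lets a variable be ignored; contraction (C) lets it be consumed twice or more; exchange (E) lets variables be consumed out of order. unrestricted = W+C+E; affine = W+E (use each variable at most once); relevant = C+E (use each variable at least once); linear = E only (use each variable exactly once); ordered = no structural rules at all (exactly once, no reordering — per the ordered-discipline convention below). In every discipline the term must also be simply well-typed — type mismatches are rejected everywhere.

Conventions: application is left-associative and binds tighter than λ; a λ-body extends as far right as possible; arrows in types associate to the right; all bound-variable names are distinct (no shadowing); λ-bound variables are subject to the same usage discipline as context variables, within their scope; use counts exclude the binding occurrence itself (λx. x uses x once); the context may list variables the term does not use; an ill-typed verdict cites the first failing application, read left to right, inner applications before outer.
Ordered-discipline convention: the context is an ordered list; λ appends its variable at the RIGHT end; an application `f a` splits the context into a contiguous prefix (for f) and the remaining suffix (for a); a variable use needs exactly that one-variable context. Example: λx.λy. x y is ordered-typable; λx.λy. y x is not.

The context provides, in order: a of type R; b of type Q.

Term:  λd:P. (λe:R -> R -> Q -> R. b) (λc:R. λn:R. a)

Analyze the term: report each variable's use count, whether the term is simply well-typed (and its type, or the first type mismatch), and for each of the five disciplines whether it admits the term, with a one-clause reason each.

usage: a=1; b=1; d (λ-bound)=0; e (λ-bound)=0; c (λ-bound)=0; n (λ-bound)=0
left-to-right use order: b, a
typing: ill-typed: a function awaiting R -> R -> Q -> R gets R -> R -> R
ordered: ✗ — a type mismatch blocks all five
linear: ✗ — the type mismatch rejects it
affine: ✗ — not simply typable
relevant: ✗ — fails simple typing
unrestricted: ✗ — a type mismatch blocks all five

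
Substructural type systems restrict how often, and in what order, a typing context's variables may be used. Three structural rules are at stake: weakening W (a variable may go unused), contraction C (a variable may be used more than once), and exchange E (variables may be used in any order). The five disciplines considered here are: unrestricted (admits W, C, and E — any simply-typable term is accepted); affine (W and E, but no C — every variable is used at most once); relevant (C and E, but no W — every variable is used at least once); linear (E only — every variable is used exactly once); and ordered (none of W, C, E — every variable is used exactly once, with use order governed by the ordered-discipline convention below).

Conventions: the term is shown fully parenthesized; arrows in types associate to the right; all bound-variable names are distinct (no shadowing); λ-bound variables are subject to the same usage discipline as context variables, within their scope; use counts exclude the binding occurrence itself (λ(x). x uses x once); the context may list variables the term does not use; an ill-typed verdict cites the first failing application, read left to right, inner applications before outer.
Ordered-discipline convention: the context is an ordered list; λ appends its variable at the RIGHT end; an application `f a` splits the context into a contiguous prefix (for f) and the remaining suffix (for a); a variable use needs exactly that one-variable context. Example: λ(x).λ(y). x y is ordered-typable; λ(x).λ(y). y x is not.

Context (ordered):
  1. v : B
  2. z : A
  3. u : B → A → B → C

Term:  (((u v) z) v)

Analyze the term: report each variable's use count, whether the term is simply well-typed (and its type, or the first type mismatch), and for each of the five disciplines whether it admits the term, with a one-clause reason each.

usage: v: 2, z: 1, u: 1
order of uses: u, v, z, v
typing: the term checks, with type C
ordered ✗ (repeated use of v ×2)
linear ✗ (repeated use of v ×2)
affine ✗ (repeated use of v ×2)
relevant ✓ (v, z, u: all used, weakening unneeded)
unrestricted ✓ (typability at C is all that's needed)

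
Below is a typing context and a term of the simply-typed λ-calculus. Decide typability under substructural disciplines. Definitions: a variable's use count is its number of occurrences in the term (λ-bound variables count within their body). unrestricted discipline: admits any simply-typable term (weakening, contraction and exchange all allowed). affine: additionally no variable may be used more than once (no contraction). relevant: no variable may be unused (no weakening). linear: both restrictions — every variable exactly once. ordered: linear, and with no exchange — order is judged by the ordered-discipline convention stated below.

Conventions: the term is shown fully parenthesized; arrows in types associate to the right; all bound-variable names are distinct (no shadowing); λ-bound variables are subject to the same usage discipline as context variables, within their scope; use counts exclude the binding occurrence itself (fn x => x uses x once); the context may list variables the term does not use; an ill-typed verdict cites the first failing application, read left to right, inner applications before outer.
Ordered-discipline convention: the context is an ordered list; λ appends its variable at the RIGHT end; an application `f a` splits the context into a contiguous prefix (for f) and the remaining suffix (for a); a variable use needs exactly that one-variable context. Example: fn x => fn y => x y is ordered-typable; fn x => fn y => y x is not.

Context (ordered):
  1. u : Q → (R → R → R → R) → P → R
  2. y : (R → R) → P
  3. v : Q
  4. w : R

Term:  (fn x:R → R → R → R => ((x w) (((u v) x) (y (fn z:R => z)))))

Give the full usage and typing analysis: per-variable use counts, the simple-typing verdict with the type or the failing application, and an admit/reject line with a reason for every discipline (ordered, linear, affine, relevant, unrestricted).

usage: u=1; y=1; v=1; w=1; x (bound)=2; z (bound)=1
order of uses: x, w, u, v, x, y, z
typing: well-typed at (R → R → R → R) → R → R
ordered ✗ (needs contraction — x ×2)
linear ✗ (needs contraction — x ×2)
affine ✗ (needs contraction — x ×2)
relevant ✓ (u, y, v, w, x, z: all used, weakening unneeded)
unrestricted ✓ (well-typed at (R → R → R → R) → R → R; no restrictions here)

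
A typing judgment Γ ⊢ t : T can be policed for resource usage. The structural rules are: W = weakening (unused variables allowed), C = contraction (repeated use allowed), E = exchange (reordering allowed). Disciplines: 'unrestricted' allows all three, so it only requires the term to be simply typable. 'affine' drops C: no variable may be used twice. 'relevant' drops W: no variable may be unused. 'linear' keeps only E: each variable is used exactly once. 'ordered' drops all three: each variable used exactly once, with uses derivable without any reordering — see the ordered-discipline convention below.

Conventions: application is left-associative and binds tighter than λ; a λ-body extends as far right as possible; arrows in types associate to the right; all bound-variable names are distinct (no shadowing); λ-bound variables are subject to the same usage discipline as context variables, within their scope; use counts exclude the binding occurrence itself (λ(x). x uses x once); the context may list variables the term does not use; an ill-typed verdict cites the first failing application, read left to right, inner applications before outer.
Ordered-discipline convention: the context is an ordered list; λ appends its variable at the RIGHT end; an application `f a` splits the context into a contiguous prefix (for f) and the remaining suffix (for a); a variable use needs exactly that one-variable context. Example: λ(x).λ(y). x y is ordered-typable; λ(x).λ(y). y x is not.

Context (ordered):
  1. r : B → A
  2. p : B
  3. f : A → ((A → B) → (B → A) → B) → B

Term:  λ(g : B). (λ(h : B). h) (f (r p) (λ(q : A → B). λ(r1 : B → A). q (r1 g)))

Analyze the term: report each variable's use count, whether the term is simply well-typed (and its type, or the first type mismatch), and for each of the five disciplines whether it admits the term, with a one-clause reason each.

usage: r ×1; p ×1; f ×1; g (λ-bound) ×1; h (λ-bound) ×1; q (λ-bound) ×1; r1 (λ-bound) ×1
uses in reading order: h, f, r, p, q, r1, g
typing: well-typed — term : B → B
ordered: ✗, use order h, f, r, p, q, r1, g needs exchange
linear: ✓, each of r, p, f, g, h, q, r1 used exactly once
affine: ✓, at most one use each (r, p, f, g, h, q, r1)
relevant: ✓, at least one use each (r, p, f, g, h, q, r1)
unrestricted: ✓, type-checks (B → B) and nothing is barred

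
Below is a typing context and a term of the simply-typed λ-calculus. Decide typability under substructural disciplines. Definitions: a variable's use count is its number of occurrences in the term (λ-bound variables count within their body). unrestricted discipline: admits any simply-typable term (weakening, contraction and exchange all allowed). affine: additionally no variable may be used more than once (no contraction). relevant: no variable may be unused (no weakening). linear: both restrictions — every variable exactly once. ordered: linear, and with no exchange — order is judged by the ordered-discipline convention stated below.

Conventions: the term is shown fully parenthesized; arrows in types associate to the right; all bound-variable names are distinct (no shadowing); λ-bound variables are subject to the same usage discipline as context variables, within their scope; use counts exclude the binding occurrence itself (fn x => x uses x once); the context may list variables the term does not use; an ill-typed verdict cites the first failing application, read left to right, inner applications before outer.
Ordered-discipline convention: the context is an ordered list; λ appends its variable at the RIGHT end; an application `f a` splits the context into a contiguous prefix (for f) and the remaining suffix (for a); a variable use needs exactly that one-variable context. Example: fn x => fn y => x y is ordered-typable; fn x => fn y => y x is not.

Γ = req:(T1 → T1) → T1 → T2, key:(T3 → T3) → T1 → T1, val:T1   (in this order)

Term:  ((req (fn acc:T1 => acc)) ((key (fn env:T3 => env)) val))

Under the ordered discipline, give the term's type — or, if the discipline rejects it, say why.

term : T2
use counts: req=1, key=1, val=1, acc (bound)=1, env (bound)=1
use order (left to right): req, acc, key, env, val
typing: ✓ — T2
per-discipline verdicts: ordered ✓; linear ✓; affine ✓; relevant ✓; unrestricted ✓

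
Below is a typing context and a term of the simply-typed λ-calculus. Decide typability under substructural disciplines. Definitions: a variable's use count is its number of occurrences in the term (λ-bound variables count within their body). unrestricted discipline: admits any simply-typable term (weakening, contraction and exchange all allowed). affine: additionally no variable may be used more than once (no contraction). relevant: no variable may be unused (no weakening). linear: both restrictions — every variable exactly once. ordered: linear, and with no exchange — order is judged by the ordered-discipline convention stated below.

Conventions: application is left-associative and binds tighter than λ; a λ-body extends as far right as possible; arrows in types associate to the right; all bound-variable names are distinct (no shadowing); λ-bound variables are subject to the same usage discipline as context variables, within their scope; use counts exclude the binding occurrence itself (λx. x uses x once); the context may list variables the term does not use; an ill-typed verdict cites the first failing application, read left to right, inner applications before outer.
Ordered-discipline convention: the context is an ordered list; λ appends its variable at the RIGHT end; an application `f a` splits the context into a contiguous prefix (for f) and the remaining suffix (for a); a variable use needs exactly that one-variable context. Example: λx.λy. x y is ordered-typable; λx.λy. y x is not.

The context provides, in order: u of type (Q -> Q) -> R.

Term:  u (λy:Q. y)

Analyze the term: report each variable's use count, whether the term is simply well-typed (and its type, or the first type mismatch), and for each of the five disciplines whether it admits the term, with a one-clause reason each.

use counts: u=1; y (λ-bound)=1
uses in reading order: u, y
typing: the term checks, with type R
ordered: ✓, u, y: once each, no exchange needed
linear: ✓, u, y: one use apiece
affine: ✓, none of u, y used more than once
relevant: ✓, none of u, y goes unused
unrestricted: ✓, type-checks (R) and nothing is barred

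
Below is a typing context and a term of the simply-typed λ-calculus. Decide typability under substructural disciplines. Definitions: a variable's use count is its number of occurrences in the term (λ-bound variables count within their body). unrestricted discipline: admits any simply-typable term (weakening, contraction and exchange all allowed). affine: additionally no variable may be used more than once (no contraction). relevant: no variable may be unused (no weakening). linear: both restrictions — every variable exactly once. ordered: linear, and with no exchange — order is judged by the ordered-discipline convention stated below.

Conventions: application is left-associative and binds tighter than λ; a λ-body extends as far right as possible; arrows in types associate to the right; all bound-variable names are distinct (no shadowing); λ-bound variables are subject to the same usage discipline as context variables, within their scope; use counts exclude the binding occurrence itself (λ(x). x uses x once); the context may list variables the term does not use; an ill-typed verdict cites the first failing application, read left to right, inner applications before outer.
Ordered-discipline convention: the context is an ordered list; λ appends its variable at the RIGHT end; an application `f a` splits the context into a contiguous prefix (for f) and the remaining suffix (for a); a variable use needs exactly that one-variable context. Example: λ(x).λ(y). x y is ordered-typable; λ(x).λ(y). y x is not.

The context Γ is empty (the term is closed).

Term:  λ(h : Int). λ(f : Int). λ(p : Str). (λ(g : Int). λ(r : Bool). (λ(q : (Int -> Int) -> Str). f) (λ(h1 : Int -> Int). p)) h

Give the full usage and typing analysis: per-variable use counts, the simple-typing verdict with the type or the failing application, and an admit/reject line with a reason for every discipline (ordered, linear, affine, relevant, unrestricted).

use counts: h (bound)=1, f (bound)=1, p (bound)=1, g (bound)=0, r (bound)=0, q (bound)=0, h1 (bound)=0
left-to-right use order: f, p, h
typing: ✓ — Int -> Int -> Str -> Bool -> Int
ordered: ✗, g, r, q, h1 left unused
linear: ✗, g, r, q, h1 left unused
affine: ✓, none of h, f, p, g, r, q, h1 used more than once
relevant: ✗, g, r, q, h1 left unused
unrestricted: ✓, well-typed at Int -> Int -> Str -> Bool -> Int; no restrictions here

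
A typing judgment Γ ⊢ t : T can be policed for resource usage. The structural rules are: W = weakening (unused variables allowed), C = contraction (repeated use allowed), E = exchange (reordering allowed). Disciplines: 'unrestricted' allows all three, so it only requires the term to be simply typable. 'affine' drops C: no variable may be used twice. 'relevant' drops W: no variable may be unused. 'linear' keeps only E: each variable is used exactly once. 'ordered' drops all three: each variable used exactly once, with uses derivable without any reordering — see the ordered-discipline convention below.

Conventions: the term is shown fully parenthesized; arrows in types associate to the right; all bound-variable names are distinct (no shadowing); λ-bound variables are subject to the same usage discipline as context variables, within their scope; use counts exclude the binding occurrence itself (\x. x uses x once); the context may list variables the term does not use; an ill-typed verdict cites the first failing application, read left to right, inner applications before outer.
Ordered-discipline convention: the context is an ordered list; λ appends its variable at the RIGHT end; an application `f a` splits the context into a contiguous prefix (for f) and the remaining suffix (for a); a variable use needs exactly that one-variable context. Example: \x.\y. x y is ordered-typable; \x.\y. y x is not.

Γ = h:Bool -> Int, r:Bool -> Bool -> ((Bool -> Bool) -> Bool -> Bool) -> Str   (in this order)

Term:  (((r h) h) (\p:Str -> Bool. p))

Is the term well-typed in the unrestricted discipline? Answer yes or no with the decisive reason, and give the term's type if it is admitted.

no — the type mismatch rejects it
usage: h=2, r=1, p (λ-bound)=1
order of uses: r, h, h, p
typing: ill-typed: an argument Bool -> Int mismatches the expected Bool
summary: ordered ✗ | linear ✗ | affine ✗ | relevant ✗ | unrestricted ✗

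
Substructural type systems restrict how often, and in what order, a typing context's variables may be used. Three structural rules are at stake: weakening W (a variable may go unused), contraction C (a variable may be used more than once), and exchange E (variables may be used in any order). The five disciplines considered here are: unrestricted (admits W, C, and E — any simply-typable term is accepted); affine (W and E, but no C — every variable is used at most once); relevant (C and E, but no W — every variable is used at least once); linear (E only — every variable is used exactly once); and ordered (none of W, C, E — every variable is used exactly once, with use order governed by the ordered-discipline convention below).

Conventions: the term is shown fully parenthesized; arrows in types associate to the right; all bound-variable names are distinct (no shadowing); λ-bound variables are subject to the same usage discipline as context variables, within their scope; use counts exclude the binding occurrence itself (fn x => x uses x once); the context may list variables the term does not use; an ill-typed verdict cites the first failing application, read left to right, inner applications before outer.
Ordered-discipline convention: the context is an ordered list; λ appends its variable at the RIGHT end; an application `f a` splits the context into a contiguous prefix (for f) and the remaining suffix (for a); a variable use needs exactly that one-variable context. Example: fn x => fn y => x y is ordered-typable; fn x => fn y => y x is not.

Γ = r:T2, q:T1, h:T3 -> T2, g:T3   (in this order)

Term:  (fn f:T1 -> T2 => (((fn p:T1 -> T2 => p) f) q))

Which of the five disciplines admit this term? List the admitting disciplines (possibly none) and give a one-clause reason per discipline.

admitted in: affine, unrestricted
use counts: r ×0; q ×1; h ×0; g ×0; f (bound) ×1; p (bound) ×1
order of uses: p, f, q
typing: the term checks, with type (T1 -> T2) -> T2
ordered: ✗, needs weakening: r, h, g unused
linear: ✗, needs weakening: r, h, g unused
affine: ✓, none of r, q, h, g, f, p used more than once
relevant: ✗, needs weakening: r, h, g unused
unrestricted: ✓, typability at (T1 -> T2) -> T2 is all that's needed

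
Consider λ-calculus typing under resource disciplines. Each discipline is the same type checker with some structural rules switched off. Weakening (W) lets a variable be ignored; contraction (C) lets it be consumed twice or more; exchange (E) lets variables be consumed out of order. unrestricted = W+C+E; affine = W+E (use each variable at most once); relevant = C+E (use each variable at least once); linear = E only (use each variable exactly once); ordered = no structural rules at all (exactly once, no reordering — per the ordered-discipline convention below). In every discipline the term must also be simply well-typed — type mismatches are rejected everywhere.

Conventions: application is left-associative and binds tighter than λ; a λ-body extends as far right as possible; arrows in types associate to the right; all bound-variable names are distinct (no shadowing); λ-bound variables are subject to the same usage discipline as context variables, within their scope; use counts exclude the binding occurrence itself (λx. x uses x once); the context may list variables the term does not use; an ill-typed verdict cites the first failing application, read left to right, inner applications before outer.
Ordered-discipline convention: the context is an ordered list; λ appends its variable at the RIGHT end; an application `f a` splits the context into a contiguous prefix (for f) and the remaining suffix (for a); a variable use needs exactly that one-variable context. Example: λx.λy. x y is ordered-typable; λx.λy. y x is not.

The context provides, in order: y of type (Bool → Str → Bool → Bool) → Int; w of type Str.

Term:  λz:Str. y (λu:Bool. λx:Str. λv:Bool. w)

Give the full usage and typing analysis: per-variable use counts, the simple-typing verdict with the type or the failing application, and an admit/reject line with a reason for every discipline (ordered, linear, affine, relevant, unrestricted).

use counts: y: 1, w: 1, z (bound): 0, u (bound): 0, x (bound): 0, v (bound): 0
order of uses: y, w
typing: ill-typed: an argument Bool → Str → Bool → Str mismatches the expected Bool → Str → Bool → Bool
ordered: ✗, fails simple typing
linear: ✗, a type mismatch blocks all five
affine: ✗, the type mismatch rejects it
relevant: ✗, not simply typable
unrestricted: ✗, fails simple typing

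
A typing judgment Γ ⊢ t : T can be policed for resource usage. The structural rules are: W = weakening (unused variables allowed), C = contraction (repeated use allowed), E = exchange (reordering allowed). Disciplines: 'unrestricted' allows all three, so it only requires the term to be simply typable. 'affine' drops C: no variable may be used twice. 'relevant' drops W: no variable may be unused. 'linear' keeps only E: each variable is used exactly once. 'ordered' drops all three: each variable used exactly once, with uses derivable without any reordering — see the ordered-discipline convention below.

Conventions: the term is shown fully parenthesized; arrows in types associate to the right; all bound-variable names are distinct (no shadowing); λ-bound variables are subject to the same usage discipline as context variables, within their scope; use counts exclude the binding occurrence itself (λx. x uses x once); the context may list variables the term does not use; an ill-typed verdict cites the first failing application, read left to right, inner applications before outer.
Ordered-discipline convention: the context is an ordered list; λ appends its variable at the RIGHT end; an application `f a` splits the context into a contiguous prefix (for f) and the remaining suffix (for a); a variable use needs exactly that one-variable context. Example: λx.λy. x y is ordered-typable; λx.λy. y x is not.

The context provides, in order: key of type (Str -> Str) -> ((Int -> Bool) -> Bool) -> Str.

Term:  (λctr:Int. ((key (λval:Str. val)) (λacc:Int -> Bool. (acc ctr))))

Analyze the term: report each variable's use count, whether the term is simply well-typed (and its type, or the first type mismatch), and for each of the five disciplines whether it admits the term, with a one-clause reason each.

use counts: key: 1×, ctr [bound]: 1×, val [bound]: 1×, acc [bound]: 1×
uses in reading order: key, val, acc, ctr
typing: the term checks, with type Int -> Str
ordered ✗ (no contiguous prefix/suffix split fits key, val, acc, ctr)
linear ✓ (each of key, ctr, val, acc used exactly once)
affine ✓ (at most one use each (key, ctr, val, acc))
relevant ✓ (every one of key, ctr, val, acc appears)
unrestricted ✓ (typability at Int -> Str is all that's needed)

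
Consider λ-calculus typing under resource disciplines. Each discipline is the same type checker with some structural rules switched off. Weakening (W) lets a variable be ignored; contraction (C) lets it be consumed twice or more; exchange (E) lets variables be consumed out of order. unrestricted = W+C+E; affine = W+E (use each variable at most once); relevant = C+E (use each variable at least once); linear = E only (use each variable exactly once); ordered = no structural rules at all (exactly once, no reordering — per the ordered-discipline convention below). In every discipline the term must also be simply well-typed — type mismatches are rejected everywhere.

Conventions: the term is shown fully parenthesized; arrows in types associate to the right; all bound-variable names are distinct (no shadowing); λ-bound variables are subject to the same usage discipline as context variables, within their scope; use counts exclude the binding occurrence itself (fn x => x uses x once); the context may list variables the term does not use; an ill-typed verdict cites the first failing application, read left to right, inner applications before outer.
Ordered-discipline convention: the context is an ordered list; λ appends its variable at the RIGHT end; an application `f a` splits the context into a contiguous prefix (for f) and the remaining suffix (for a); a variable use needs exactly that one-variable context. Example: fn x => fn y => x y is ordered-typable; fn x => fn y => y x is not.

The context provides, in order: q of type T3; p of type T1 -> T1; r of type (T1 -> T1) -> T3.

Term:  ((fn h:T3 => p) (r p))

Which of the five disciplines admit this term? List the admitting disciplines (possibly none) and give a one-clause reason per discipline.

admitting disciplines: unrestricted
counts: q=0, p=2, r=1, h (λ-bound)=0
use order (left to right): p, r, p
typing: well-typed — term : T1 -> T1
ordered ✗ (uses contraction: p ×2; unused: q, h — weakening required)
linear ✗ (uses contraction: p ×2; unused: q, h — weakening required)
affine ✗ (uses contraction: p ×2)
relevant ✗ (unused: q, h — weakening required)
unrestricted ✓ (typability at T1 -> T1 is all that's needed)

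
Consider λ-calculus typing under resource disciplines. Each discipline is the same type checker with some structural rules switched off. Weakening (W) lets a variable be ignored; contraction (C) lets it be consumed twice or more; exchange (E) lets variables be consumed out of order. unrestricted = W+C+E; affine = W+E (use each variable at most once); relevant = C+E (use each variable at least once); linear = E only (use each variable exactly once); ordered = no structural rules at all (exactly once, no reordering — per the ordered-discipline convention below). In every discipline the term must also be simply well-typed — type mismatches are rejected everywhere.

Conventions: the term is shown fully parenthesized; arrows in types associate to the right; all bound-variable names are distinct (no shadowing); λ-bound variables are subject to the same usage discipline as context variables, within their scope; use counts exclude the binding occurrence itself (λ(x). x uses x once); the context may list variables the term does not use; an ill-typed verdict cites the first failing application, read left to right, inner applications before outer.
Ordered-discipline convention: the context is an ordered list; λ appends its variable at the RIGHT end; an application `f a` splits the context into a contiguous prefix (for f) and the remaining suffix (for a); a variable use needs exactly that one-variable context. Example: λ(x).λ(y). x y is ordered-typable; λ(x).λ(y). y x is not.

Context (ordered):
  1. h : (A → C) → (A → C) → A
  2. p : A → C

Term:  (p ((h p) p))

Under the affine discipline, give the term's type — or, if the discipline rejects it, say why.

not well-typed under affine — uses contraction: p ×3
counts: h: 1×, p: 3×
left-to-right use order: p, h, p, p
typing: the term checks, with type C
across the five disciplines: ordered ✗ | linear ✗ | affine ✗ | relevant ✓ | unrestricted ✓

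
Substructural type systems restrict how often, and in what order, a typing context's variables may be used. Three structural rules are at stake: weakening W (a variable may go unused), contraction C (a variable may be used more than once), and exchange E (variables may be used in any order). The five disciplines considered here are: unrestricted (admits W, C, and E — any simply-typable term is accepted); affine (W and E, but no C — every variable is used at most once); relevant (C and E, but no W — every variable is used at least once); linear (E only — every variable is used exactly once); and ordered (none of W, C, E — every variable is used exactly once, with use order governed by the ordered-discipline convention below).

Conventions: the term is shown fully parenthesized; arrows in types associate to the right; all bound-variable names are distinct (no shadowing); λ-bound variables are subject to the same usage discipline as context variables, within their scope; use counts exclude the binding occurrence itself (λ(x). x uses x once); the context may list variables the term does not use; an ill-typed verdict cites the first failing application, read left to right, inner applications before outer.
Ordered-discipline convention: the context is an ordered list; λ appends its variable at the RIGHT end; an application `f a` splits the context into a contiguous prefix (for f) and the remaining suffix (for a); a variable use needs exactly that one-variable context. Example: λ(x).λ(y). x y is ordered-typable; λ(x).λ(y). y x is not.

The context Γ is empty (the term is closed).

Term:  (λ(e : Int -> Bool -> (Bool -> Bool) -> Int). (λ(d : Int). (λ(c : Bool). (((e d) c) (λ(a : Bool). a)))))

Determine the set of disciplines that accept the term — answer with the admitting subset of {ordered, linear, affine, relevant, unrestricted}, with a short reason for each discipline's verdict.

admitted by: ordered, linear, affine, relevant, unrestricted
counts: e (bound)=1, d (bound)=1, c (bound)=1, a (bound)=1
use order (left to right): e, d, c, a
typing: well-typed at (Int -> Bool -> (Bool -> Bool) -> Int) -> Int -> Bool -> Int
ordered: ✓ — single-use (e, d, c, a), ordered derivation ok
linear: ✓ — each of e, d, c, a used exactly once
affine: ✓ — none of e, d, c, a used more than once
relevant: ✓ — e, d, c, a: all used, weakening unneeded
unrestricted: ✓ — type-checks ((Int -> Bool -> (Bool -> Bool) -> Int) -> Int -> Bool -> Int) and nothing is barred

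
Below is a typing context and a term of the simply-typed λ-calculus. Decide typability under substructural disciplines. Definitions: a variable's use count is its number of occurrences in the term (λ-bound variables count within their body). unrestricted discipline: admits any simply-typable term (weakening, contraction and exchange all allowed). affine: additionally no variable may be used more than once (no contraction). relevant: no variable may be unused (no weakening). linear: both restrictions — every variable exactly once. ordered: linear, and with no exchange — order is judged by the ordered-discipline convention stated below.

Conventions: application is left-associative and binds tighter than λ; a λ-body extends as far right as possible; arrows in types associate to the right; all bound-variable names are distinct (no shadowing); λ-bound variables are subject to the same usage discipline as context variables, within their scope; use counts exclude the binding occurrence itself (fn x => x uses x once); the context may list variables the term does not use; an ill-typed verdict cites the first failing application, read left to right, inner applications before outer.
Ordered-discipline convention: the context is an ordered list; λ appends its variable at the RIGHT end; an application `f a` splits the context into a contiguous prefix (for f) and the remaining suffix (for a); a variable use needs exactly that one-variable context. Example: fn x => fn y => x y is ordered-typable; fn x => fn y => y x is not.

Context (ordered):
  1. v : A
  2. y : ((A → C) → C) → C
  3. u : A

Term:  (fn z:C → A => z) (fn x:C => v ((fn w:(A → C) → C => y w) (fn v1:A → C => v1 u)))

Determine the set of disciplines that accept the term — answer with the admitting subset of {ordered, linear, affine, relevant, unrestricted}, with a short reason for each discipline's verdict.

admitting disciplines: none
counts: v: 1×; y: 1×; u: 1×; z (bound): 1×; x (bound): 0×; w (bound): 1×; v1 (bound): 1×
use order (left to right): z, v, y, w, v1, u
typing: ill-typed: non-arrow in function slot: A
ordered: ✗ — a type mismatch blocks all five
linear: ✗ — the type mismatch rejects it
affine: ✗ — not simply typable
relevant: ✗ — fails simple typing
unrestricted: ✗ — a type mismatch blocks all five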